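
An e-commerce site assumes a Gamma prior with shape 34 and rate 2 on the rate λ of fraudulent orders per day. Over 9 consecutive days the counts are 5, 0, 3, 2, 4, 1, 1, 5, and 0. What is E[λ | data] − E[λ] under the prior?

-12

Total count: 5 + 0 + 3 + 2 + 4 + 1 + 1 + 5 + 0 = 21.
Total exposure: 9 days.
Conjugate update: add total count to the shape and total exposure to the rate, giving Gamma(55, 11).
Posterior mean = 55/11 = 5; prior mean = 34/2 = 17. Difference = 5 − 17 = -12.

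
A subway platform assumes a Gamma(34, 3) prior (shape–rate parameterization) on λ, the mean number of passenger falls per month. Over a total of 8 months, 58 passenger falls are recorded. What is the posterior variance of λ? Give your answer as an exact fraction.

Total count 58 over total exposure 8 months.
The Gamma prior is conjugate for the Poisson rate, so λ | data ~ Gamma(34+58, 3+8) = Gamma(92, 11).
Posterior variance = α'/β'² = 92/121.

92/121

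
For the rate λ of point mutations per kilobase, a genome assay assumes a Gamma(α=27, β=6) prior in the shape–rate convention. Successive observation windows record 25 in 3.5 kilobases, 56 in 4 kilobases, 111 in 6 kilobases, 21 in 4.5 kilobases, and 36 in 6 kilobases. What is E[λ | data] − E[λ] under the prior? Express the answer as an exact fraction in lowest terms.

Total count: 25 + 56 + 111 + 21 + 36 = 249.
Total exposure: 3.5 + 4 + 6 + 4.5 + 6 = 24 kilobases.
Posterior: α' = 27 + 249 = 276, β' = 6 + 24 = 30.
Posterior mean = 276/30 = 46/5; prior mean = 27/6 = 9/2. Difference = 46/5 − 9/2 = 47/10.

47/10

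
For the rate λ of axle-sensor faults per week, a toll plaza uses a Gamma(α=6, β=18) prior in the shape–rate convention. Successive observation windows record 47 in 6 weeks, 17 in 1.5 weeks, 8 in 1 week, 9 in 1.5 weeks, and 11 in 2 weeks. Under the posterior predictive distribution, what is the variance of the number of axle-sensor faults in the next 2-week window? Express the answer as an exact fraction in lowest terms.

Total count: 47 + 17 + 8 + 9 + 11 = 92.
Total exposure: 6 + 1.5 + 1 + 1.5 + 2 = 12 weeks.
By Gamma–Poisson conjugacy, the posterior is Gamma(α + Σx, β + Σt) = Gamma(6 + 92, 18 + 12) = Gamma(98, 30).
The posterior predictive for a window of length T is Negative Binomial with variance T·α'·(β'+T)/β'² = 2·98·32/900 = 1568/225.

1568/225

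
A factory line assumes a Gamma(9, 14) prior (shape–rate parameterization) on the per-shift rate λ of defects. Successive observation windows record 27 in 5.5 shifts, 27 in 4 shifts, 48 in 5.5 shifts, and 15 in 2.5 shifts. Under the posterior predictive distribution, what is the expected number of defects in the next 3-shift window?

Total count: 27 + 27 + 48 + 15 = 117.
Total exposure: 5.5 + 4 + 5.5 + 2.5 = 17.5 shifts.
Conjugate update: add total count to the shape and total exposure to the rate, giving Gamma(126, 63/2).
Predictive mean over a 3-shift window = T·E[λ|data] = 3·126/(63/2) = 12.

12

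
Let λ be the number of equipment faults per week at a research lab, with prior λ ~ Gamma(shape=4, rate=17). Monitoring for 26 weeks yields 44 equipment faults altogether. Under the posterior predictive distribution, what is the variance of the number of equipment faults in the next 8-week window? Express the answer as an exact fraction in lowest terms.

Total count 44 over total exposure 26 weeks.
Gamma(α, β) with Poisson data over total exposure Σt gives posterior Gamma(α+Σx, β+Σt) = Gamma(48, 43).
The posterior predictive for a window of length T is Negative Binomial with variance T·α'·(β'+T)/β'² = 8·48·51/1849 = 19584/1849.

19584/1849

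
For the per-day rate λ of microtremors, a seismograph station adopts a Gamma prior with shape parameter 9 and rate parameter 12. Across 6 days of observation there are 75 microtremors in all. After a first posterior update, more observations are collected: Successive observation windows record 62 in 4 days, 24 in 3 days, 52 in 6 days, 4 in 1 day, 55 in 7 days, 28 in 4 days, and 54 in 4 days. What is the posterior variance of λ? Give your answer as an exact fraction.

363/2209

Total count 75 over total exposure 6 days.
After the first batch: Gamma(9 + 75, 12 + 6) = Gamma(84, 18).
Total count: 62 + 24 + 52 + 4 + 55 + 28 + 54 = 279.
Total exposure: 4 + 3 + 6 + 1 + 7 + 4 + 4 = 29 days.
After the second batch: Gamma(84 + 279, 18 + 29) = Gamma(363, 47).
Posterior variance = α'/β'² = 363/2209.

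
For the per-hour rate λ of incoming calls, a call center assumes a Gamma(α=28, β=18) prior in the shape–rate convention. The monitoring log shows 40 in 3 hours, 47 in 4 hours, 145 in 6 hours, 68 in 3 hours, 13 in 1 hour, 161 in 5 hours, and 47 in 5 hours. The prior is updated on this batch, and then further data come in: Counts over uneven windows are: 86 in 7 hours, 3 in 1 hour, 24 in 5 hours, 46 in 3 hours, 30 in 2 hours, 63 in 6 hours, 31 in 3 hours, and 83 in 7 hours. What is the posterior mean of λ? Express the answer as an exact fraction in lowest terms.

Total count: 40 + 47 + 145 + 68 + 13 + 161 + 47 = 521.
Total exposure: 3 + 4 + 6 + 3 + 1 + 5 + 5 = 27 hours.
After the first batch: Gamma(28 + 521, 18 + 27) = Gamma(549, 45).
Total count: 86 + 3 + 24 + 46 + 30 + 63 + 31 + 83 = 366.
Total exposure: 7 + 1 + 5 + 3 + 2 + 6 + 3 + 7 = 34 hours.
After the second batch: Gamma(549 + 366, 45 + 34) = Gamma(915, 79).
Posterior mean = α'/β' = 915/79.

915/79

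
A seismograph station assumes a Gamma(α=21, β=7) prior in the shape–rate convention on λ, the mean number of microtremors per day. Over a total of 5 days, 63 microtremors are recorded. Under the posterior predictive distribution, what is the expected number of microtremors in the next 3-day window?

Total count 63 over total exposure 5 days.
Gamma(α, β) with Poisson data over total exposure Σt gives posterior Gamma(α+Σx, β+Σt) = Gamma(84, 12).
Predictive mean over a 3-day window = T·E[λ|data] = 3·84/12 = 21.

21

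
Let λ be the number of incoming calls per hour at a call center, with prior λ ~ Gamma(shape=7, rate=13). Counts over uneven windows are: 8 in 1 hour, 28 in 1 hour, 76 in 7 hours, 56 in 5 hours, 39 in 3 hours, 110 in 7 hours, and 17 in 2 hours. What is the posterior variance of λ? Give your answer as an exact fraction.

Total count: 8 + 28 + 76 + 56 + 39 + 110 + 17 = 334.
Total exposure: 1 + 1 + 7 + 5 + 3 + 7 + 2 = 26 hours.
Conjugate update: add total count to the shape and total exposure to the rate, giving Gamma(341, 39).
Posterior variance = α'/β'² = 341/1521.

341/1521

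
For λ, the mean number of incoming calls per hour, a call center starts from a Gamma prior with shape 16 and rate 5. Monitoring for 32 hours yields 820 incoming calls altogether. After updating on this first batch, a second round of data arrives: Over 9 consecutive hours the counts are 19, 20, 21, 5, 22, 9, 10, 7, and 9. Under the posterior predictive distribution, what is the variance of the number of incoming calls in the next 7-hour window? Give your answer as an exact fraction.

Total count 820 over total exposure 32 hours.
After the first batch: Gamma(16 + 820, 5 + 32) = Gamma(836, 37).
Total count: 19 + 20 + 21 + 5 + 22 + 9 + 10 + 7 + 9 = 122.
Total exposure: 9 hours.
After the second batch: Gamma(836 + 122, 37 + 9) = Gamma(958, 46).
The posterior predictive for a window of length T is Negative Binomial with variance T·α'·(β'+T)/β'² = 7·958·53/2116 = 177709/1058.

177709/1058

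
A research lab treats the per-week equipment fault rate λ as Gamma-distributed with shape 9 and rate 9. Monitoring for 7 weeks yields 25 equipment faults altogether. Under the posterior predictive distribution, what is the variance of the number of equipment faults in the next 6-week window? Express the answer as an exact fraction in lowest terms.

Total count 25 over total exposure 7 weeks.
Gamma(α, β) with Poisson data over total exposure Σt gives posterior Gamma(α+Σx, β+Σt) = Gamma(34, 16).
The posterior predictive for a window of length T is Negative Binomial with variance T·α'·(β'+T)/β'² = 6·34·22/256 = 561/32.

561/32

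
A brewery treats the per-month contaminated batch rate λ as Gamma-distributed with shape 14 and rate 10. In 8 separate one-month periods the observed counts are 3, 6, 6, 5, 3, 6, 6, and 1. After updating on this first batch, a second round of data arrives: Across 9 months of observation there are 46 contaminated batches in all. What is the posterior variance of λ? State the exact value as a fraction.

32/243

Total count: 3 + 6 + 6 + 5 + 3 + 6 + 6 + 1 = 36.
Total exposure: 8 months.
After the first batch: Gamma(14 + 36, 10 + 8) = Gamma(50, 18).
Total count 46 over total exposure 9 months.
After the second batch: Gamma(50 + 46, 18 + 9) = Gamma(96, 27).
Posterior variance = α'/β'² = 96/729 = 32/243.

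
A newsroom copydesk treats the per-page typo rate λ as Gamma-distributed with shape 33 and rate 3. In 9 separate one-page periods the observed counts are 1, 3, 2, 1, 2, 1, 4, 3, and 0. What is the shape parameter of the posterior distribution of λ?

Total count: 1 + 3 + 2 + 1 + 2 + 1 + 4 + 3 + 0 = 17.
Total exposure: 9 pages.
The Gamma prior is conjugate for the Poisson rate, so λ | data ~ Gamma(33+17, 3+9) = Gamma(50, 12).

50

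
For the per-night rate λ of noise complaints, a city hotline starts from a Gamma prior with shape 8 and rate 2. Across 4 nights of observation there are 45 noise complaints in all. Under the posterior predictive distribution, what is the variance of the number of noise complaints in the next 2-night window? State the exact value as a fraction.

Total count 45 over total exposure 4 nights.
Posterior: α' = 8 + 45 = 53, β' = 2 + 4 = 6.
The posterior predictive for a window of length T is Negative Binomial with variance T·α'·(β'+T)/β'² = 2·53·8/36 = 212/9.

212/9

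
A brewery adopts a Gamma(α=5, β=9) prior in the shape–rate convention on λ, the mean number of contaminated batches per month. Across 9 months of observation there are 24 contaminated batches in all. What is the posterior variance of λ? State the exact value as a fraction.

29/324

Total count 24 over total exposure 9 months.
Posterior: α' = 5 + 24 = 29, β' = 9 + 9 = 18.
Posterior variance = α'/β'² = 29/324.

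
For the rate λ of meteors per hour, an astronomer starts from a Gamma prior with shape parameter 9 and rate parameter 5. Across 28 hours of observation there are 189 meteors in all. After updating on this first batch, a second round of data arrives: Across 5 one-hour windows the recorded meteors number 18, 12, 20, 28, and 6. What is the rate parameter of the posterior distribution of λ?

38

Total count 189 over total exposure 28 hours.
After the first batch: Gamma(9 + 189, 5 + 28) = Gamma(198, 33).
Total count: 18 + 12 + 20 + 28 + 6 = 84.
Total exposure: 5 hours.
After the second batch: Gamma(198 + 84, 33 + 5) = Gamma(282, 38).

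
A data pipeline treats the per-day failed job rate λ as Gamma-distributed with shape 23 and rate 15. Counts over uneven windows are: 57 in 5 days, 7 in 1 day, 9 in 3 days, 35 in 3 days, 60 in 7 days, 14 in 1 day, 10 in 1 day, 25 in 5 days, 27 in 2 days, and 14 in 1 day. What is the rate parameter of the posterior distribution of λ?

44

Total count: 57 + 7 + 9 + 35 + 60 + 14 + 10 + 25 + 27 + 14 = 258.
Total exposure: 5 + 1 + 3 + 3 + 7 + 1 + 1 + 5 + 2 + 1 = 29 days.
By Gamma–Poisson conjugacy, the posterior is Gamma(α + Σx, β + Σt) = Gamma(23 + 258, 15 + 29) = Gamma(281, 44).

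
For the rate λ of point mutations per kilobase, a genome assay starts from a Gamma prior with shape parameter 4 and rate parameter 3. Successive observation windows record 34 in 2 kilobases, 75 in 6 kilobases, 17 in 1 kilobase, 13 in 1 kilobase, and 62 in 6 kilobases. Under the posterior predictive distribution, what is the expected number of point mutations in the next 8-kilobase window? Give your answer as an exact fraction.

1640/19

Total count: 34 + 75 + 17 + 13 + 62 = 201.
Total exposure: 2 + 6 + 1 + 1 + 6 = 16 kilobases.
By Gamma–Poisson conjugacy, the posterior is Gamma(α + Σx, β + Σt) = Gamma(4 + 201, 3 + 16) = Gamma(205, 19).
Predictive mean over an 8-kilobase window = T·E[λ|data] = 8·205/19 = 1640/19.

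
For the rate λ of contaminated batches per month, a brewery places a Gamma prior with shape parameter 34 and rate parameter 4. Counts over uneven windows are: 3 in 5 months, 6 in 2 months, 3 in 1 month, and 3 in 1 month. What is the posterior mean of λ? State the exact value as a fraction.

Total count: 3 + 6 + 3 + 3 = 15.
Total exposure: 5 + 2 + 1 + 1 = 9 months.
Gamma(α, β) with Poisson data over total exposure Σt gives posterior Gamma(α+Σx, β+Σt) = Gamma(49, 13).
Posterior mean = α'/β' = 49/13.

49/13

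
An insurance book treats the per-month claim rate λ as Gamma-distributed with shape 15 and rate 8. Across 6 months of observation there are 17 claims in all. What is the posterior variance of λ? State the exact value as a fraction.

Total count 17 over total exposure 6 months.
Conjugate update: add total count to the shape and total exposure to the rate, giving Gamma(32, 14).
Posterior variance = α'/β'² = 32/196 = 8/49.

8/49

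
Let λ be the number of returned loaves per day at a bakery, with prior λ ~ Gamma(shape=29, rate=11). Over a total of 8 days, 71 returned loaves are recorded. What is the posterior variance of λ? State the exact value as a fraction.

100/361

Total count 71 over total exposure 8 days.
The Gamma prior is conjugate for the Poisson rate, so λ | data ~ Gamma(29+71, 11+8) = Gamma(100, 19).
Posterior variance = α'/β'² = 100/361.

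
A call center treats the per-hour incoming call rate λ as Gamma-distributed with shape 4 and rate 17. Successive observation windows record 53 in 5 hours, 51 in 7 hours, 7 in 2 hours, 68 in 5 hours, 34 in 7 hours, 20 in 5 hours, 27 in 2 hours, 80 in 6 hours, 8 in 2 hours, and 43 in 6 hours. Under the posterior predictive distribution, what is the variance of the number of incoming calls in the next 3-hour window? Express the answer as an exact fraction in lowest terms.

Total count: 53 + 51 + 7 + 68 + 34 + 20 + 27 + 80 + 8 + 43 = 391.
Total exposure: 5 + 7 + 2 + 5 + 7 + 5 + 2 + 6 + 2 + 6 = 47 hours.
Gamma(α, β) with Poisson data over total exposure Σt gives posterior Gamma(α+Σx, β+Σt) = Gamma(395, 64).
The posterior predictive for a window of length T is Negative Binomial with variance T·α'·(β'+T)/β'² = 3·395·67/4096 = 79395/4096.

79395/4096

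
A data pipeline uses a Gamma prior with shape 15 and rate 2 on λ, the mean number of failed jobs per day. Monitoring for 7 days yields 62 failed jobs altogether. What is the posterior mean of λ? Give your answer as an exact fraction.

Total count 62 over total exposure 7 days.
Posterior: α' = 15 + 62 = 77, β' = 2 + 7 = 9.
Posterior mean = α'/β' = 77/9.

77/9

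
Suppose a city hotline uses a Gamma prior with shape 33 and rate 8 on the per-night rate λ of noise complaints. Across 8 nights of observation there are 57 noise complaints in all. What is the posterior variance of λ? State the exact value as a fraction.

Total count 57 over total exposure 8 nights.
By Gamma–Poisson conjugacy, the posterior is Gamma(α + Σx, β + Σt) = Gamma(33 + 57, 8 + 8) = Gamma(90, 16).
Posterior variance = α'/β'² = 90/256 = 45/128.

45/128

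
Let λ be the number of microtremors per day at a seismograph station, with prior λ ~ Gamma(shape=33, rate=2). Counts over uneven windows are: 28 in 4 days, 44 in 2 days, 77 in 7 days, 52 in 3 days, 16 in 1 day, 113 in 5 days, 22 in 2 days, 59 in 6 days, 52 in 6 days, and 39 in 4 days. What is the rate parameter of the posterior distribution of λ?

42

Total count: 28 + 44 + 77 + 52 + 16 + 113 + 22 + 59 + 52 + 39 = 502.
Total exposure: 4 + 2 + 7 + 3 + 1 + 5 + 2 + 6 + 6 + 4 = 40 days.
Conjugate update: add total count to the shape and total exposure to the rate, giving Gamma(535, 42).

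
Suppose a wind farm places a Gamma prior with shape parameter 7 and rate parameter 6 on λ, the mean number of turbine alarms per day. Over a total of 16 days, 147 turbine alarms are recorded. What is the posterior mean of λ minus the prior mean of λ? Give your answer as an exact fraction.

Total count 147 over total exposure 16 days.
By Gamma–Poisson conjugacy, the posterior is Gamma(α + Σx, β + Σt) = Gamma(7 + 147, 6 + 16) = Gamma(154, 22).
Posterior mean = 154/22 = 7; prior mean = 7/6 = 7/6. Difference = 7 − 7/6 = 35/6.

35/6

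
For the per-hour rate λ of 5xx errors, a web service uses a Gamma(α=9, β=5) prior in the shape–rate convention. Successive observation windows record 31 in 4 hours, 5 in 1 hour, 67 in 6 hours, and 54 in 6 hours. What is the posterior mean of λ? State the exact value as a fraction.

83/11

Total count: 31 + 5 + 67 + 54 = 157.
Total exposure: 4 + 1 + 6 + 6 = 17 hours.
Posterior: α' = 9 + 157 = 166, β' = 5 + 17 = 22.
Posterior mean = α'/β' = 166/22 = 83/11.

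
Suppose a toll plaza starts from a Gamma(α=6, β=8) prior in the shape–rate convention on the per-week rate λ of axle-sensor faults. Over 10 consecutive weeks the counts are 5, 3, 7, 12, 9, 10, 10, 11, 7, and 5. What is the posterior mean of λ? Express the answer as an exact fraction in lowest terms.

Total count: 5 + 3 + 7 + 12 + 9 + 10 + 10 + 11 + 7 + 5 = 79.
Total exposure: 10 weeks.
Posterior: α' = 6 + 79 = 85, β' = 8 + 10 = 18.
Posterior mean = α'/β' = 85/18.

85/18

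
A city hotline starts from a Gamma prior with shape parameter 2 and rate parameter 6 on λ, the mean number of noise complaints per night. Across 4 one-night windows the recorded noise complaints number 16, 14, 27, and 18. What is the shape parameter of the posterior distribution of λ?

77

Total count: 16 + 14 + 27 + 18 = 75.
Total exposure: 4 nights.
By Gamma–Poisson conjugacy, the posterior is Gamma(α + Σx, β + Σt) = Gamma(2 + 75, 6 + 4) = Gamma(77, 10).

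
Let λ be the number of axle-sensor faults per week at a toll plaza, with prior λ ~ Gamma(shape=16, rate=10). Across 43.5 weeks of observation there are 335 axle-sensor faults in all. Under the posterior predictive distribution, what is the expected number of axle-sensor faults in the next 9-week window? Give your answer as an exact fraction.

6318/107

Total count 335 over total exposure 43.5 weeks.
The Gamma prior is conjugate for the Poisson rate, so λ | data ~ Gamma(16+335, 10+43.5) = Gamma(351, 107/2).
Predictive mean over a 9-week window = T·E[λ|data] = 9·351/(107/2) = 6318/107.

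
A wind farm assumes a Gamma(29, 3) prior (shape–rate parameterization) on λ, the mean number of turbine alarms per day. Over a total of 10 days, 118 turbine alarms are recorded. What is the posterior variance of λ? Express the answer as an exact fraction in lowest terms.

Total count 118 over total exposure 10 days.
By Gamma–Poisson conjugacy, the posterior is Gamma(α + Σx, β + Σt) = Gamma(29 + 118, 3 + 10) = Gamma(147, 13).
Posterior variance = α'/β'² = 147/169.

147/169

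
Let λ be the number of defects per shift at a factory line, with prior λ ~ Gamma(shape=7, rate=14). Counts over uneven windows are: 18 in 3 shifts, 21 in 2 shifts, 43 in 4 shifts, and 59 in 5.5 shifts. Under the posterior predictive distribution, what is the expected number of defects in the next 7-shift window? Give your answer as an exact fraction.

2072/57

Total count: 18 + 21 + 43 + 59 = 141.
Total exposure: 3 + 2 + 4 + 5.5 = 14.5 shifts.
Gamma(α, β) with Poisson data over total exposure Σt gives posterior Gamma(α+Σx, β+Σt) = Gamma(148, 57/2).
Predictive mean over a 7-shift window = T·E[λ|data] = 7·148/(57/2) = 2072/57.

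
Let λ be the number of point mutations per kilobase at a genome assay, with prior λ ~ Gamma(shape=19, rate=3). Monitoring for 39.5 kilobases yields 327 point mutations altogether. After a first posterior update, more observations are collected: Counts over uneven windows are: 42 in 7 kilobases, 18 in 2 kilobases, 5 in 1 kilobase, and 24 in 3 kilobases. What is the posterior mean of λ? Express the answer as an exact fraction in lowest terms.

290/37

Total count 327 over total exposure 39.5 kilobases.
After the first batch: Gamma(19 + 327, 3 + 39.5) = Gamma(346, 85/2).
Total count: 42 + 18 + 5 + 24 = 89.
Total exposure: 7 + 2 + 1 + 3 = 13 kilobases.
After the second batch: Gamma(346 + 89, 85/2 + 13) = Gamma(435, 111/2).
Posterior mean = α'/β' = 435/(111/2) = 290/37.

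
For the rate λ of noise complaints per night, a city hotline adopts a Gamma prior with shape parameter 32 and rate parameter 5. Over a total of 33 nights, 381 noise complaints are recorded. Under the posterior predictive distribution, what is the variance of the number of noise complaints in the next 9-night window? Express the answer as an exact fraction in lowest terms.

Total count 381 over total exposure 33 nights.
The Gamma prior is conjugate for the Poisson rate, so λ | data ~ Gamma(32+381, 5+33) = Gamma(413, 38).
The posterior predictive for a window of length T is Negative Binomial with variance T·α'·(β'+T)/β'² = 9·413·47/1444 = 174699/1444.

174699/1444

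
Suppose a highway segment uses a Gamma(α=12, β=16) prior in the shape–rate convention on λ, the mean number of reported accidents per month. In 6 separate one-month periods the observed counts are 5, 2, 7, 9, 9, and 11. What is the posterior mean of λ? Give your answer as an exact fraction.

5/2

Total count: 5 + 2 + 7 + 9 + 9 + 11 = 43.
Total exposure: 6 months.
By Gamma–Poisson conjugacy, the posterior is Gamma(α + Σx, β + Σt) = Gamma(12 + 43, 16 + 6) = Gamma(55, 22).
Posterior mean = α'/β' = 55/22 = 5/2.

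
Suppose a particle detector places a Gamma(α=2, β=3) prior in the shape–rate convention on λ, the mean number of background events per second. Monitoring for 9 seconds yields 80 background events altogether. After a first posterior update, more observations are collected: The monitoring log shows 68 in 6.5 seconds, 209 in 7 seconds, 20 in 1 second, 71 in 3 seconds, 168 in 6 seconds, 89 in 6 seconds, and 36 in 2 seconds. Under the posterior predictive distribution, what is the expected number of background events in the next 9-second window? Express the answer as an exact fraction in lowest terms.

Total count 80 over total exposure 9 seconds.
After the first batch: Gamma(2 + 80, 3 + 9) = Gamma(82, 12).
Total count: 68 + 209 + 20 + 71 + 168 + 89 + 36 = 661.
Total exposure: 6.5 + 7 + 1 + 3 + 6 + 6 + 2 = 31.5 seconds.
After the second batch: Gamma(82 + 661, 12 + 31.5) = Gamma(743, 87/2).
Predictive mean over a 9-second window = T·E[λ|data] = 9·743/(87/2) = 4458/29.

4458/29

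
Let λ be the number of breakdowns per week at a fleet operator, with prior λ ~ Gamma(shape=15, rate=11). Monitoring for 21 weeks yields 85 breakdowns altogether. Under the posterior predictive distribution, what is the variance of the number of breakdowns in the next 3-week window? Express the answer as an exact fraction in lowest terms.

2625/256

Total count 85 over total exposure 21 weeks.
Gamma(α, β) with Poisson data over total exposure Σt gives posterior Gamma(α+Σx, β+Σt) = Gamma(100, 32).
The posterior predictive for a window of length T is Negative Binomial with variance T·α'·(β'+T)/β'² = 3·100·35/1024 = 2625/256.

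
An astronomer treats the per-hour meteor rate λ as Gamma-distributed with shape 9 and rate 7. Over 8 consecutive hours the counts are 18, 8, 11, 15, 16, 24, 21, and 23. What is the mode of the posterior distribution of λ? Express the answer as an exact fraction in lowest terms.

48/5

Total count: 18 + 8 + 11 + 15 + 16 + 24 + 21 + 23 = 136.
Total exposure: 8 hours.
By Gamma–Poisson conjugacy, the posterior is Gamma(α + Σx, β + Σt) = Gamma(9 + 136, 7 + 8) = Gamma(145, 15).
Posterior mode = (α'−1)/β' = 144/15 = 48/5.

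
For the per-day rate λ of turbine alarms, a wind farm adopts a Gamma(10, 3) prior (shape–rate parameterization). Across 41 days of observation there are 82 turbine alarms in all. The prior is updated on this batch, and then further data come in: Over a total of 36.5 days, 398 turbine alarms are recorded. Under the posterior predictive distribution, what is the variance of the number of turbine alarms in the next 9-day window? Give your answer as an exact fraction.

32220/529

Total count 82 over total exposure 41 days.
After the first batch: Gamma(10 + 82, 3 + 41) = Gamma(92, 44).
Total count 398 over total exposure 36.5 days.
After the second batch: Gamma(92 + 398, 44 + 36.5) = Gamma(490, 161/2).
The posterior predictive for a window of length T is Negative Binomial with variance T·α'·(β'+T)/β'² = 9·490·(179/2)/(25921/4) = 32220/529.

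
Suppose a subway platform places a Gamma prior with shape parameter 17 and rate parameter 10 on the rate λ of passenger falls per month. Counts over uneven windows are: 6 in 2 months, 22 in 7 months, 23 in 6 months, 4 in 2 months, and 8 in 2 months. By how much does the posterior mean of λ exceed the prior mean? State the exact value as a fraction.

307/290

Total count: 6 + 22 + 23 + 4 + 8 = 63.
Total exposure: 2 + 7 + 6 + 2 + 2 = 19 months.
By Gamma–Poisson conjugacy, the posterior is Gamma(α + Σx, β + Σt) = Gamma(17 + 63, 10 + 19) = Gamma(80, 29).
Posterior mean = 80/29 = 80/29; prior mean = 17/10 = 17/10. Difference = 80/29 − 17/10 = 307/290.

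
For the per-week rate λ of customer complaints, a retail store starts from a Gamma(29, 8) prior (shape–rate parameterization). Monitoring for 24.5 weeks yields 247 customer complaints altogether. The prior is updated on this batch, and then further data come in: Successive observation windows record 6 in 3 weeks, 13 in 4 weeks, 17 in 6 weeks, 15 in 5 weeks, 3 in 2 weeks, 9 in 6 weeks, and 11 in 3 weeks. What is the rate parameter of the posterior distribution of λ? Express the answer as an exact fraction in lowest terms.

Total count 247 over total exposure 24.5 weeks.
After the first batch: Gamma(29 + 247, 8 + 24.5) = Gamma(276, 65/2).
Total count: 6 + 13 + 17 + 15 + 3 + 9 + 11 = 74.
Total exposure: 3 + 4 + 6 + 5 + 2 + 6 + 3 = 29 weeks.
After the second batch: Gamma(276 + 74, 65/2 + 29) = Gamma(350, 123/2).

123/2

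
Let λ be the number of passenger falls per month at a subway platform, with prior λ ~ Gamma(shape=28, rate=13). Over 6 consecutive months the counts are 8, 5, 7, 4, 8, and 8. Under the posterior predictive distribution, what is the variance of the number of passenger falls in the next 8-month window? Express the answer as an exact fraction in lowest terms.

Total count: 8 + 5 + 7 + 4 + 8 + 8 = 40.
Total exposure: 6 months.
By Gamma–Poisson conjugacy, the posterior is Gamma(α + Σx, β + Σt) = Gamma(28 + 40, 13 + 6) = Gamma(68, 19).
The posterior predictive for a window of length T is Negative Binomial with variance T·α'·(β'+T)/β'² = 8·68·27/361 = 14688/361.

14688/361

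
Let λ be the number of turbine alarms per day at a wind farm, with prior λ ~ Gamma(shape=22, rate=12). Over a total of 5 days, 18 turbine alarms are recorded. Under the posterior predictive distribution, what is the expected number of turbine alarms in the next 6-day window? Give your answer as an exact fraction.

240/17

Total count 18 over total exposure 5 days.
Conjugate update: add total count to the shape and total exposure to the rate, giving Gamma(40, 17).
Predictive mean over a 6-day window = T·E[λ|data] = 6·40/17 = 240/17.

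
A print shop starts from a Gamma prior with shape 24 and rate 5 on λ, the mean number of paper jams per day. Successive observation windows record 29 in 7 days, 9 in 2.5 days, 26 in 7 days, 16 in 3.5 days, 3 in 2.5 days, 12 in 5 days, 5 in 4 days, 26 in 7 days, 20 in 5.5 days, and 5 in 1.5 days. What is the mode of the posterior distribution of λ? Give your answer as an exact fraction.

348/101

Total count: 29 + 9 + 26 + 16 + 3 + 12 + 5 + 26 + 20 + 5 = 151.
Total exposure: 7 + 2.5 + 7 + 3.5 + 2.5 + 5 + 4 + 7 + 5.5 + 1.5 = 45.5 days.
By Gamma–Poisson conjugacy, the posterior is Gamma(α + Σx, β + Σt) = Gamma(24 + 151, 5 + 45.5) = Gamma(175, 101/2).
Posterior mode = (α'−1)/β' = 174/(101/2) = 348/101.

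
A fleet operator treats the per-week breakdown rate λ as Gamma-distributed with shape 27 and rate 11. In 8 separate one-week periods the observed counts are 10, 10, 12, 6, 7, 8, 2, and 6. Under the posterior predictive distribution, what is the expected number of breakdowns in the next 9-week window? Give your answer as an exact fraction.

792/19

Total count: 10 + 10 + 12 + 6 + 7 + 8 + 2 + 6 = 61.
Total exposure: 8 weeks.
Gamma(α, β) with Poisson data over total exposure Σt gives posterior Gamma(α+Σx, β+Σt) = Gamma(88, 19).
Predictive mean over a 9-week window = T·E[λ|data] = 9·88/19 = 792/19.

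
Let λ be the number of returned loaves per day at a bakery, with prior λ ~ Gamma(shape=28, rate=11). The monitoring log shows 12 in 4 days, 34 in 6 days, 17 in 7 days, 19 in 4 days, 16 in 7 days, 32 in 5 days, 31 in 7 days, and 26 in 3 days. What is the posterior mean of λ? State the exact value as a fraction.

215/54

Total count: 12 + 34 + 17 + 19 + 16 + 32 + 31 + 26 = 187.
Total exposure: 4 + 6 + 7 + 4 + 7 + 5 + 7 + 3 = 43 days.
Gamma(α, β) with Poisson data over total exposure Σt gives posterior Gamma(α+Σx, β+Σt) = Gamma(215, 54).
Posterior mean = α'/β' = 215/54.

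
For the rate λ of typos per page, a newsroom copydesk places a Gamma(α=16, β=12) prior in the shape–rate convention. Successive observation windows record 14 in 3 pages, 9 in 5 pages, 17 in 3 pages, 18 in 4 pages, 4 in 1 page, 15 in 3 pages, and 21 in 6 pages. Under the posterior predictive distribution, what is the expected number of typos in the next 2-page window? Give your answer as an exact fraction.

Total count: 14 + 9 + 17 + 18 + 4 + 15 + 21 = 98.
Total exposure: 3 + 5 + 3 + 4 + 1 + 3 + 6 = 25 pages.
Conjugate update: add total count to the shape and total exposure to the rate, giving Gamma(114, 37).
Predictive mean over a 2-page window = T·E[λ|data] = 2·114/37 = 228/37.

228/37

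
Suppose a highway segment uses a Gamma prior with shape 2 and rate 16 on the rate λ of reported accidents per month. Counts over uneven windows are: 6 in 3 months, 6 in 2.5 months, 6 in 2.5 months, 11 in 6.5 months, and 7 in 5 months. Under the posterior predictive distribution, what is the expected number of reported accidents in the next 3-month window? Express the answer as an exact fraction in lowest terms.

Total count: 6 + 6 + 6 + 11 + 7 = 36.
Total exposure: 3 + 2.5 + 2.5 + 6.5 + 5 = 19.5 months.
Posterior: α' = 2 + 36 = 38, β' = 16 + 19.5 = 71/2.
Predictive mean over a 3-month window = T·E[λ|data] = 3·38/(71/2) = 228/71.

228/71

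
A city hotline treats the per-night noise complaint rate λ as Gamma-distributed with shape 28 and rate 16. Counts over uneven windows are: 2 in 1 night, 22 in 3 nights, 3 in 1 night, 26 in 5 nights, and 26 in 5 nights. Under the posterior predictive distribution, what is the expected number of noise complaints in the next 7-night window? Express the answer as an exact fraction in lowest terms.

Total count: 2 + 22 + 3 + 26 + 26 = 79.
Total exposure: 1 + 3 + 1 + 5 + 5 = 15 nights.
Gamma(α, β) with Poisson data over total exposure Σt gives posterior Gamma(α+Σx, β+Σt) = Gamma(107, 31).
Predictive mean over a 7-night window = T·E[λ|data] = 7·107/31 = 749/31.

749/31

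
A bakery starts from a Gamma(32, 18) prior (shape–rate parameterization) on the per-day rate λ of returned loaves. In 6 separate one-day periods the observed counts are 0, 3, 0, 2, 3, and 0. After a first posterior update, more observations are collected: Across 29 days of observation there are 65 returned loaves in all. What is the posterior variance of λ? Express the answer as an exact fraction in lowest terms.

105/2809

Total count: 0 + 3 + 0 + 2 + 3 + 0 = 8.
Total exposure: 6 days.
After the first batch: Gamma(32 + 8, 18 + 6) = Gamma(40, 24).
Total count 65 over total exposure 29 days.
After the second batch: Gamma(40 + 65, 24 + 29) = Gamma(105, 53).
Posterior variance = α'/β'² = 105/2809.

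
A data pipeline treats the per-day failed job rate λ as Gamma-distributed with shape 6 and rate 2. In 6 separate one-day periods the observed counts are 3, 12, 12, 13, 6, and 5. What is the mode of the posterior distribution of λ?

Total count: 3 + 12 + 12 + 13 + 6 + 5 = 51.
Total exposure: 6 days.
Gamma(α, β) with Poisson data over total exposure Σt gives posterior Gamma(α+Σx, β+Σt) = Gamma(57, 8).
Posterior mode = (α'−1)/β' = 56/8 = 7.

7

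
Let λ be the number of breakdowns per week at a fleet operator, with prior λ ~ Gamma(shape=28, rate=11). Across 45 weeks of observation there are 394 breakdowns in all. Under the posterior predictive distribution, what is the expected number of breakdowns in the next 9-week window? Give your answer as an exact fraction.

Total count 394 over total exposure 45 weeks.
The Gamma prior is conjugate for the Poisson rate, so λ | data ~ Gamma(28+394, 11+45) = Gamma(422, 56).
Predictive mean over a 9-week window = T·E[λ|data] = 9·422/56 = 1899/28.

1899/28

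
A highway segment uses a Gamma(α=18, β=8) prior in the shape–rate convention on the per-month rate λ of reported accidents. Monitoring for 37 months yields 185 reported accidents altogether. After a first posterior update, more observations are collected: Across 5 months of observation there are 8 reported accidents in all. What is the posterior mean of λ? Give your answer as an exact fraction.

Total count 185 over total exposure 37 months.
After the first batch: Gamma(18 + 185, 8 + 37) = Gamma(203, 45).
Total count 8 over total exposure 5 months.
After the second batch: Gamma(203 + 8, 45 + 5) = Gamma(211, 50).
Posterior mean = α'/β' = 211/50.

211/50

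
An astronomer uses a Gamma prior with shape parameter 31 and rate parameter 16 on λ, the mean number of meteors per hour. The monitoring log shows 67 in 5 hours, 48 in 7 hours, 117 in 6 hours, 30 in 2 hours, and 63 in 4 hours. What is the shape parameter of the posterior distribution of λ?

Total count: 67 + 48 + 117 + 30 + 63 = 325.
Total exposure: 5 + 7 + 6 + 2 + 4 = 24 hours.
By Gamma–Poisson conjugacy, the posterior is Gamma(α + Σx, β + Σt) = Gamma(31 + 325, 16 + 24) = Gamma(356, 40).

356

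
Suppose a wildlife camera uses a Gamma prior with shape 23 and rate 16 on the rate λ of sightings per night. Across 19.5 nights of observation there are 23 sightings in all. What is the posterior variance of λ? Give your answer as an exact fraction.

Total count 23 over total exposure 19.5 nights.
Posterior: α' = 23 + 23 = 46, β' = 16 + 19.5 = 71/2.
Posterior variance = α'/β'² = 46/(5041/4) = 184/5041.

184/5041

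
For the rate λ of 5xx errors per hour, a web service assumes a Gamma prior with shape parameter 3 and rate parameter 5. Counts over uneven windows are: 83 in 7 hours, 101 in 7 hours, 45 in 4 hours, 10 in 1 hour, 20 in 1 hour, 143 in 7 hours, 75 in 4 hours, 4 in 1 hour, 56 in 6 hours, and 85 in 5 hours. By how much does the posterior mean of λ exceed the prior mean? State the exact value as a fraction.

Total count: 83 + 101 + 45 + 10 + 20 + 143 + 75 + 4 + 56 + 85 = 622.
Total exposure: 7 + 7 + 4 + 1 + 1 + 7 + 4 + 1 + 6 + 5 = 43 hours.
The Gamma prior is conjugate for the Poisson rate, so λ | data ~ Gamma(3+622, 5+43) = Gamma(625, 48).
Posterior mean = 625/48 = 625/48; prior mean = 3/5 = 3/5. Difference = 625/48 − 3/5 = 2981/240.

2981/240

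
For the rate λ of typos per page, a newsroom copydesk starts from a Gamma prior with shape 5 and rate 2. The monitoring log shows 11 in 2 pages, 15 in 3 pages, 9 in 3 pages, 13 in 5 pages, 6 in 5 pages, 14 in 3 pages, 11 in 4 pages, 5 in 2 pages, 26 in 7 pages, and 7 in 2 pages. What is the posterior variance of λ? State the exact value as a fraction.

61/722

Total count: 11 + 15 + 9 + 13 + 6 + 14 + 11 + 5 + 26 + 7 = 117.
Total exposure: 2 + 3 + 3 + 5 + 5 + 3 + 4 + 2 + 7 + 2 = 36 pages.
Conjugate update: add total count to the shape and total exposure to the rate, giving Gamma(122, 38).
Posterior variance = α'/β'² = 122/1444 = 61/722.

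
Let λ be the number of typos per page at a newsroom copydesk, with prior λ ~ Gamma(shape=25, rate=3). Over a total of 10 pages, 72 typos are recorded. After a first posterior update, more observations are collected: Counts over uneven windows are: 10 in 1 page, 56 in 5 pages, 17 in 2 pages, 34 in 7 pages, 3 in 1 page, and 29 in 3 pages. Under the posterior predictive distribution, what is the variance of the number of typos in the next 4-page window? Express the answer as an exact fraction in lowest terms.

Total count 72 over total exposure 10 pages.
After the first batch: Gamma(25 + 72, 3 + 10) = Gamma(97, 13).
Total count: 10 + 56 + 17 + 34 + 3 + 29 = 149.
Total exposure: 1 + 5 + 2 + 7 + 1 + 3 = 19 pages.
After the second batch: Gamma(97 + 149, 13 + 19) = Gamma(246, 32).
The posterior predictive for a window of length T is Negative Binomial with variance T·α'·(β'+T)/β'² = 4·246·36/1024 = 1107/32.

1107/32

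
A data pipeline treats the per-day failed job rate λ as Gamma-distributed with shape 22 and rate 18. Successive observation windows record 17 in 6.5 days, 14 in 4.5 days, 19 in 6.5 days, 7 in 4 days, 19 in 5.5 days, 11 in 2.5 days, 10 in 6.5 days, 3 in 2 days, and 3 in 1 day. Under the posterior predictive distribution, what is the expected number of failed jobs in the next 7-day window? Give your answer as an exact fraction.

Total count: 17 + 14 + 19 + 7 + 19 + 11 + 10 + 3 + 3 = 103.
Total exposure: 6.5 + 4.5 + 6.5 + 4 + 5.5 + 2.5 + 6.5 + 2 + 1 = 39 days.
Conjugate update: add total count to the shape and total exposure to the rate, giving Gamma(125, 57).
Predictive mean over a 7-day window = T·E[λ|data] = 7·125/57 = 875/57.

875/57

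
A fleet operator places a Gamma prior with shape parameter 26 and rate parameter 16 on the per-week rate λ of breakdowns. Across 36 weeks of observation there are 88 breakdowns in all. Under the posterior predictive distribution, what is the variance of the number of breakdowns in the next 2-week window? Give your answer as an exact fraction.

Total count 88 over total exposure 36 weeks.
Posterior: α' = 26 + 88 = 114, β' = 16 + 36 = 52.
The posterior predictive for a window of length T is Negative Binomial with variance T·α'·(β'+T)/β'² = 2·114·54/2704 = 1539/338.

1539/338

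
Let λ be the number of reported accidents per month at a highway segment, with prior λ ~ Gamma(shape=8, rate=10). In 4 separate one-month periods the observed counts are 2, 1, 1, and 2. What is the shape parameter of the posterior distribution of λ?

Total count: 2 + 1 + 1 + 2 = 6.
Total exposure: 4 months.
Conjugate update: add total count to the shape and total exposure to the rate, giving Gamma(14, 14).

14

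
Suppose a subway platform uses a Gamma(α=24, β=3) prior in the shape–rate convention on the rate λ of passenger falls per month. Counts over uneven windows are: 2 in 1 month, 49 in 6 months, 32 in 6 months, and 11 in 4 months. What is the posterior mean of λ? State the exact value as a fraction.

59/10

Total count: 2 + 49 + 32 + 11 = 94.
Total exposure: 1 + 6 + 6 + 4 = 17 months.
Posterior: α' = 24 + 94 = 118, β' = 3 + 17 = 20.
Posterior mean = α'/β' = 118/20 = 59/10.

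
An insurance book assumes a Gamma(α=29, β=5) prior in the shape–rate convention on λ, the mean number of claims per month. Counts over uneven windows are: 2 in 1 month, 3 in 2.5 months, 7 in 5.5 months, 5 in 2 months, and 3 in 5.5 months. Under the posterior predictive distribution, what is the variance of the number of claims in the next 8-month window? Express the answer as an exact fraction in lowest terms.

Total count: 2 + 3 + 7 + 5 + 3 = 20.
Total exposure: 1 + 2.5 + 5.5 + 2 + 5.5 = 16.5 months.
The Gamma prior is conjugate for the Poisson rate, so λ | data ~ Gamma(29+20, 5+16.5) = Gamma(49, 43/2).
The posterior predictive for a window of length T is Negative Binomial with variance T·α'·(β'+T)/β'² = 8·49·(59/2)/(1849/4) = 46256/1849.

46256/1849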